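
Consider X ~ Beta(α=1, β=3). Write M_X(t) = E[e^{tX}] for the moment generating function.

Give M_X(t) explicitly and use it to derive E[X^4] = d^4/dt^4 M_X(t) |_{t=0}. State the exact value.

M_X(t) = ₁F₁(1; 4; t)
M^(4)(t) = ₁F₁(5; 8; t)/35

E[X^4] = M^(4)(0) = 1/35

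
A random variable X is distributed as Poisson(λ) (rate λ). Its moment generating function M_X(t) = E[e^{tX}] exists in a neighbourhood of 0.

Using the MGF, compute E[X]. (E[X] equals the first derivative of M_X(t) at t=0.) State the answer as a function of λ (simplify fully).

E[X] = D[M](0) = λ

M_X(t) = e^(λ*(e^(t) - 1))
D[M](t) = λ*e^(-λ)*e^(t)*e^(λ*e^(t))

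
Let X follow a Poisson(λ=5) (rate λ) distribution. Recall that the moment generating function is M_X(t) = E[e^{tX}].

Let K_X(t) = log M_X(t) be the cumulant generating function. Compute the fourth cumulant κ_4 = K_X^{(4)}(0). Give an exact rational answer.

M_X(t) = e^(5*e^(t) - 5)
K_X(t) = log M_X(t) = 5*e^(t) - 5
K^(4)(t) = 5*e^(t)

κ_4 = K^(4)(0) = 5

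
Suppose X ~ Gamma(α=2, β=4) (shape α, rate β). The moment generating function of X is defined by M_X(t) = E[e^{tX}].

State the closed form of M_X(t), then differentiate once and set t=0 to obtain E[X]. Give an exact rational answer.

E[X] = M^(1)(0) = 1/2

M_X(t) = 16/(4 - t)^2
M^(1)(t) = -32/(t^3 - 12*t^2 + 48*t - 64)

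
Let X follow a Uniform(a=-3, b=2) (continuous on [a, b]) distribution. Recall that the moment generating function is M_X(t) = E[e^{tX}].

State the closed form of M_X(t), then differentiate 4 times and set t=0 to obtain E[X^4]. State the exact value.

E[X^4] = D^4[M](0) = 11

M_X(t) = (e^(2*t) - e^(-3*t))/(5*t)
D^4[M](t) = (16*t^4*e^(5*t) - 81*t^4 - 32*t^3*e^(5*t) - 108*t^3 + 48*t^2*e^(5*t) - 108*t^2 - 48*t*e^(5*t) - 72*t + 24*e^(5*t) - 24)*e^(-3*t)/(5*t^5)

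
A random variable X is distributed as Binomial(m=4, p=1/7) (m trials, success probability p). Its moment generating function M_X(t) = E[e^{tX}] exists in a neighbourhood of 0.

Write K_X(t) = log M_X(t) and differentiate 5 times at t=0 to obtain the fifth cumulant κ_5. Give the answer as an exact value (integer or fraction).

M_X(t) = (e^(t)/7 + 6/7)^4
K_X(t) = log M_X(t) = 4*log(e^(t)/7 + 6/7)
D^5[K](t) = (-24*e^(4*t) + 1584*e^(3*t) - 9504*e^(2*t) + 5184*e^(t))/(e^(5*t) + 30*e^(4*t) + 360*e^(3*t) + 2160*e^(2*t) + 6480*e^(t) + 7776)

κ_5 = D^5[K](0) = -2760/16807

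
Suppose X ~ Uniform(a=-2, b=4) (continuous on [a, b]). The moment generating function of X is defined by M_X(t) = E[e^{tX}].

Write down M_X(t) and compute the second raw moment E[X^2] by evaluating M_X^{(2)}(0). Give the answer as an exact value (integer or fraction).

M_X(t) = (e^(4*t) - e^(-2*t))/(6*t)
dM/dt = (4*t*e^(6*t) + 2*t - e^(6*t) + 1)*e^(-2*t)/(6*t^2)
d^2M/dt^2 = (8*t^2*e^(6*t) - 2*t^2 - 4*t*e^(6*t) - 2*t + e^(6*t) - 1)*e^(-2*t)/(3*t^3)

E[X^2] = d^2M/dt^2 |_{t=0} = 4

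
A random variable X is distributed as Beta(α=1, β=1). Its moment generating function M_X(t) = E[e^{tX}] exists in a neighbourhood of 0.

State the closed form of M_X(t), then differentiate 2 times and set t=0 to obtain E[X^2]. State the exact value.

E[X^2] = M^(2)(0) = 1/3

M_X(t) = ₁F₁(1; 2; t)
M^(2)(t) = ₁F₁(3; 4; t)/3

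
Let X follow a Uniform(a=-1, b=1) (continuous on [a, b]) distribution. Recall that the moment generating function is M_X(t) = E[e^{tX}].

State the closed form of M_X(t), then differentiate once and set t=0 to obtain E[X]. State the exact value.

E[X] = M′(0) = 0

M_X(t) = (e^(t) - e^(-t))/(2*t)
M′(t) = (t*e^(2*t) + t - e^(2*t) + 1)*e^(-t)/(2*t^2)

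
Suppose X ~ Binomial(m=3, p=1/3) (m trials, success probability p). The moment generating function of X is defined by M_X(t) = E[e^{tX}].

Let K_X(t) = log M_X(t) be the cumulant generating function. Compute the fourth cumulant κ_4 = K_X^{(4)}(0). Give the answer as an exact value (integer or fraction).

M_X(t) = (e^(t)/3 + 2/3)^3
K_X(t) = log M_X(t) = 3*log(e^(t)/3 + 2/3)
D^4[K](t) = (6*e^(3*t) - 48*e^(2*t) + 24*e^(t))/(e^(4*t) + 8*e^(3*t) + 24*e^(2*t) + 32*e^(t) + 16)

κ_4 = D^4[K](0) = -2/9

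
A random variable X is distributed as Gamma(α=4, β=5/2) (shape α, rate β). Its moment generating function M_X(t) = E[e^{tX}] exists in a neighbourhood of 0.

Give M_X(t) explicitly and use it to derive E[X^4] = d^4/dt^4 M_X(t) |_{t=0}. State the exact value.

M_X(t) = 625/(16*(5/2 - t)^4)
M^(4)(t) = 8400000/(256*t^8 - 5120*t^7 + 44800*t^6 - 224000*t^5 + 700000*t^4 - 1400000*t^3 + 1750000*t^2 - 1250000*t + 390625)

E[X^4] = M^(4)(0) = 2688/125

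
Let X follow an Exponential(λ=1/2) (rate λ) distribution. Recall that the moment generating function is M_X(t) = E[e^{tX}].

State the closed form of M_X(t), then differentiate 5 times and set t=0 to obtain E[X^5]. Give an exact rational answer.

M_X(t) = 1/(2*(1/2 - t))
M′(t) = 2/(4*t^2 - 4*t + 1)
M′′(t) = -8/(8*t^3 - 12*t^2 + 6*t - 1)
M′′′(t) = 48/(16*t^4 - 32*t^3 + 24*t^2 - 8*t + 1)
M′′′′(t) = -384/(32*t^5 - 80*t^4 + 80*t^3 - 40*t^2 + 10*t - 1)
M′′′′′(t) = 3840/(64*t^6 - 192*t^5 + 240*t^4 - 160*t^3 + 60*t^2 - 12*t + 1)

E[X^5] = M′′′′′(0) = 3840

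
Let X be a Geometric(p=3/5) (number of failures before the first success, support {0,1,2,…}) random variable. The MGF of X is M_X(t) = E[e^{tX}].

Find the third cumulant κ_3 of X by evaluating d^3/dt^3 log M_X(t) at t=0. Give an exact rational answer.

κ_3 = D^3[K](0) = 70/27

M_X(t) = 3/(5*(1 - 2*e^(t)/5))
K_X(t) = log M_X(t) = -log(1 - 2*e^(t)/5) - log(5) + log(3)
D^3[K](t) = (-20*e^(2*t) - 50*e^(t))/(8*e^(3*t) - 60*e^(2*t) + 150*e^(t) - 125)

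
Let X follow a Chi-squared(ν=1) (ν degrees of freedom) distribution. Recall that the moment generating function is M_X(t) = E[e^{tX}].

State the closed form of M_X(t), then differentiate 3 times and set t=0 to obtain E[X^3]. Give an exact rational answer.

M_X(t) = 1/√(1 - 2*t)
M^(3)(t) = -15/(8*t^3*√(1 - 2*t) - 12*t^2*√(1 - 2*t) + 6*t*√(1 - 2*t) - √(1 - 2*t))

E[X^3] = M^(3)(0) = 15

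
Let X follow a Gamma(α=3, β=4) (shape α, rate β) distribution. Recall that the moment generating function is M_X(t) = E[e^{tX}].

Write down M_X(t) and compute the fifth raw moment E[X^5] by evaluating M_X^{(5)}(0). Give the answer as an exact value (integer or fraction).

E[X^5] = M^(5)(0) = 315/128

M_X(t) = 64/(4 - t)^3
M^(5)(t) = 161280/(t^8 - 32*t^7 + 448*t^6 - 3584*t^5 + 17920*t^4 - 57344*t^3 + 114688*t^2 - 131072*t + 65536)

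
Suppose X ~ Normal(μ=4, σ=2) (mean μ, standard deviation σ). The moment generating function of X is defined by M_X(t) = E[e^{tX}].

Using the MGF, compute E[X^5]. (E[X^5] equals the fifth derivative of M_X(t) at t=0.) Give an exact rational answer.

E[X^5] = d^5M/dt^5 |_{t=0} = 4544

M_X(t) = e^(2*t^2 + 4*t)
dM/dt = 4*t*e^(4*t)*e^(2*t^2) + 4*e^(4*t)*e^(2*t^2)
d^2M/dt^2 = 16*t^2*e^(4*t)*e^(2*t^2) + 32*t*e^(4*t)*e^(2*t^2) + 20*e^(4*t)*e^(2*t^2)
d^3M/dt^3 = 64*t^3*e^(4*t)*e^(2*t^2) + 192*t^2*e^(4*t)*e^(2*t^2) + 240*t*e^(4*t)*e^(2*t^2) + 112*e^(4*t)*e^(2*t^2)
d^4M/dt^4 = 256*t^4*e^(4*t)*e^(2*t^2) + 1024*t^3*e^(4*t)*e^(2*t^2) + 1920*t^2*e^(4*t)*e^(2*t^2) + 1792*t*e^(4*t)*e^(2*t^2) + 688*e^(4*t)*e^(2*t^2)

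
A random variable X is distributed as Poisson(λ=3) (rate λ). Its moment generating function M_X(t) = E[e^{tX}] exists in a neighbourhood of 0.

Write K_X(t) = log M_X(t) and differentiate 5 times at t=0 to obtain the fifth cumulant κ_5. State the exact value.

M_X(t) = e^(3*e^(t) - 3)
K_X(t) = log M_X(t) = 3*e^(t) - 3
K^(5)(t) = 3*e^(t)

κ_5 = K^(5)(0) = 3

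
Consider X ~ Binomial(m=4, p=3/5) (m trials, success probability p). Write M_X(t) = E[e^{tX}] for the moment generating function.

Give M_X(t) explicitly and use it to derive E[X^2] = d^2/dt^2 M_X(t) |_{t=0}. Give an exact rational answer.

M_X(t) = (3*e^(t)/5 + 2/5)^4
dM/dt = 324*e^(4*t)/625 + 648*e^(3*t)/625 + 432*e^(2*t)/625 + 96*e^(t)/625
d^2M/dt^2 = 1296*e^(4*t)/625 + 1944*e^(3*t)/625 + 864*e^(2*t)/625 + 96*e^(t)/625

E[X^2] = d^2M/dt^2 |_{t=0} = 168/25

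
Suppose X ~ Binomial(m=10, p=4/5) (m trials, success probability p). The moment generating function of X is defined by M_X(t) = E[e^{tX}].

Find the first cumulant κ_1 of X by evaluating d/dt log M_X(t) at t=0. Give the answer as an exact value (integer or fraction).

M_X(t) = (4*e^(t)/5 + 1/5)^10
K_X(t) = log M_X(t) = 10*log(4*e^(t)/5 + 1/5)
K′(t) = 40*e^(t)/(4*e^(t) + 1)

κ_1 = K′(0) = 8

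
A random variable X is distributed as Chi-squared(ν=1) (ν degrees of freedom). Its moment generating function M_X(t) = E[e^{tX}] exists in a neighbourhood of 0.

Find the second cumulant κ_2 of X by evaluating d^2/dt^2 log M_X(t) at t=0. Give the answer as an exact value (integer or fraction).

κ_2 = K^(2)(0) = 2

M_X(t) = 1/√(1 - 2*t)
K_X(t) = log M_X(t) = -log(1 - 2*t)/2
K^(2)(t) = 2/(4*t^2 - 4*t + 1)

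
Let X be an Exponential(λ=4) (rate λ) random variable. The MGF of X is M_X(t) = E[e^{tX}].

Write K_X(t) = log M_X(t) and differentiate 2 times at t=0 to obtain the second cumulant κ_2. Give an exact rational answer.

κ_2 = d^2K/dt^2 |_{t=0} = 1/16

M_X(t) = 4/(4 - t)
K_X(t) = log M_X(t) = -log(4 - t) + 2*log(2)
dK/dt = -1/(t - 4)
d^2K/dt^2 = 1/(t^2 - 8*t + 16)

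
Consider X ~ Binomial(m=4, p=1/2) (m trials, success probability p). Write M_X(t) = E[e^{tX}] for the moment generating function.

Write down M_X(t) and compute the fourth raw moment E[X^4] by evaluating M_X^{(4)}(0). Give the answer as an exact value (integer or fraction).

M_X(t) = (e^(t)/2 + 1/2)^4
dM/dt = e^(4*t)/4 + 3*e^(3*t)/4 + 3*e^(2*t)/4 + e^(t)/4
d^2M/dt^2 = e^(4*t) + 9*e^(3*t)/4 + 3*e^(2*t)/2 + e^(t)/4
d^3M/dt^3 = 4*e^(4*t) + 27*e^(3*t)/4 + 3*e^(2*t) + e^(t)/4
d^4M/dt^4 = 16*e^(4*t) + 81*e^(3*t)/4 + 6*e^(2*t) + e^(t)/4

E[X^4] = d^4M/dt^4 |_{t=0} = 85/2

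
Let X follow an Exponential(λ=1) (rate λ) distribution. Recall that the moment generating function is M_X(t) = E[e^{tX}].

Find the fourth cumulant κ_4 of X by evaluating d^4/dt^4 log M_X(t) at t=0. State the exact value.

M_X(t) = 1/(1 - t)
K_X(t) = log M_X(t) = -log(1 - t)
K′(t) = -1/(t - 1)
K′′(t) = 1/(t^2 - 2*t + 1)
K′′′(t) = -2/(t^3 - 3*t^2 + 3*t - 1)
K′′′′(t) = 6/(t^4 - 4*t^3 + 6*t^2 - 4*t + 1)

κ_4 = K′′′′(0) = 6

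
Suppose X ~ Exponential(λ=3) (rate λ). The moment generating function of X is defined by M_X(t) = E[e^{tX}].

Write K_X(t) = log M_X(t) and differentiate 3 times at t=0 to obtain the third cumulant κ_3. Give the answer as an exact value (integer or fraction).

M_X(t) = 3/(3 - t)
K_X(t) = log M_X(t) = -log(3 - t) + log(3)
D^3[K](t) = -2/(t^3 - 9*t^2 + 27*t - 27)

κ_3 = D^3[K](0) = 2/27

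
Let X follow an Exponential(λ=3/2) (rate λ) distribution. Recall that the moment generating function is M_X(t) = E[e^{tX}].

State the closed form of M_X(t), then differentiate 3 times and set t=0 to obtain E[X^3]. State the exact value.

E[X^3] = M′′′(0) = 16/9

M_X(t) = 3/(2*(3/2 - t))
M′(t) = 6/(4*t^2 - 12*t + 9)
M′′(t) = -24/(8*t^3 - 36*t^2 + 54*t - 27)
M′′′(t) = 144/(16*t^4 - 96*t^3 + 216*t^2 - 216*t + 81)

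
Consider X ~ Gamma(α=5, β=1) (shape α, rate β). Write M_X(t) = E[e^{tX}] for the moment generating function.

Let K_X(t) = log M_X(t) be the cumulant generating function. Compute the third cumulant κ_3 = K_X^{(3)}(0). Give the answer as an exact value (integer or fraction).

κ_3 = K′′′(0) = 10

M_X(t) = (1 - t)^(-5)
K_X(t) = log M_X(t) = -5*log(1 - t)
K′(t) = -5/(t - 1)
K′′(t) = 5/(t^2 - 2*t + 1)
K′′′(t) = -10/(t^3 - 3*t^2 + 3*t - 1)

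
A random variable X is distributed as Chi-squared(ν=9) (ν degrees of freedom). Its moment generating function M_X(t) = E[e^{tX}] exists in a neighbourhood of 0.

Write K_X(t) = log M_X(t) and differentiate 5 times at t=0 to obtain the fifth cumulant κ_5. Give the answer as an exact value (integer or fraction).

κ_5 = d^5K/dt^5 |_{t=0} = 3456

M_X(t) = (1 - 2*t)^(-9/2)
K_X(t) = log M_X(t) = -9*log(1 - 2*t)/2
dK/dt = -9/(2*t - 1)
d^2K/dt^2 = 18/(4*t^2 - 4*t + 1)
d^3K/dt^3 = -72/(8*t^3 - 12*t^2 + 6*t - 1)
d^4K/dt^4 = 432/(16*t^4 - 32*t^3 + 24*t^2 - 8*t + 1)
d^5K/dt^5 = -3456/(32*t^5 - 80*t^4 + 80*t^3 - 40*t^2 + 10*t - 1)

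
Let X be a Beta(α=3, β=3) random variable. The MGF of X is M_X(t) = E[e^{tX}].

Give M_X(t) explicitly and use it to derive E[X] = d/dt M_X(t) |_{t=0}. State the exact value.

E[X] = D[M](0) = 1/2

M_X(t) = ₁F₁(3; 6; t)
D[M](t) = ₁F₁(4; 7; t)/2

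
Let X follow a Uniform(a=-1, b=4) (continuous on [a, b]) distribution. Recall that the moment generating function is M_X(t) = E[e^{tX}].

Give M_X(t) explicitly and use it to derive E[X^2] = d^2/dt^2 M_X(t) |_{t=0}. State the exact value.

M_X(t) = (e^(4*t) - e^(-t))/(5*t)
M′(t) = (4*t*e^(5*t) + t - e^(5*t) + 1)*e^(-t)/(5*t^2)
M′′(t) = (16*t^2*e^(5*t) - t^2 - 8*t*e^(5*t) - 2*t + 2*e^(5*t) - 2)*e^(-t)/(5*t^3)

E[X^2] = M′′(0) = 13/3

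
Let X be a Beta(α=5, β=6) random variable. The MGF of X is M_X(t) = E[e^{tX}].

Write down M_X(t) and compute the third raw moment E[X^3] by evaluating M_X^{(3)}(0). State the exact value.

M_X(t) = ₁F₁(5; 11; t)
D^3[M](t) = 35*₁F₁(8; 14; t)/286

E[X^3] = D^3[M](0) = 35/286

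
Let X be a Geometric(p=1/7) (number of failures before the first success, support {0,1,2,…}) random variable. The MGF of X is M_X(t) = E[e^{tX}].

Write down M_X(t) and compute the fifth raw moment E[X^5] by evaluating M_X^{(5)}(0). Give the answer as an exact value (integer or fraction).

E[X^5] = d^5M/dt^5 |_{t=0} = 1277646

M_X(t) = 1/(7*(1 - 6*e^(t)/7))
dM/dt = 6*e^(t)/(36*e^(2*t) - 84*e^(t) + 49)
d^2M/dt^2 = (-36*e^(2*t) - 42*e^(t))/(216*e^(3*t) - 756*e^(2*t) + 882*e^(t) - 343)
d^3M/dt^3 = (216*e^(3*t) + 1008*e^(2*t) + 294*e^(t))/(1296*e^(4*t) - 6048*e^(3*t) + 10584*e^(2*t) - 8232*e^(t) + 2401)
d^4M/dt^4 = (-1296*e^(4*t) - 16632*e^(3*t) - 19404*e^(2*t) - 2058*e^(t))/(7776*e^(5*t) - 45360*e^(4*t) + 105840*e^(3*t) - 123480*e^(2*t) + 72030*e^(t) - 16807)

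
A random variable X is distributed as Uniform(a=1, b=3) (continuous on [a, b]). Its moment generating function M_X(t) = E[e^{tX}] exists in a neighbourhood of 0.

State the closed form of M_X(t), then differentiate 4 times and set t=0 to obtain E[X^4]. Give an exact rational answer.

M_X(t) = (e^(3*t) - e^(t))/(2*t)
M^(4)(t) = (81*t^4*e^(3*t) - t^4*e^(t) - 108*t^3*e^(3*t) + 4*t^3*e^(t) + 108*t^2*e^(3*t) - 12*t^2*e^(t) - 72*t*e^(3*t) + 24*t*e^(t) + 24*e^(3*t) - 24*e^(t))/(2*t^5)

E[X^4] = M^(4)(0) = 121/5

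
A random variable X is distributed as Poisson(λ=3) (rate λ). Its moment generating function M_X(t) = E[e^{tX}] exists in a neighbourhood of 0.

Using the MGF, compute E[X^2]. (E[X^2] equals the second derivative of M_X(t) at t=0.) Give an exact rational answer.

E[X^2] = M^(2)(0) = 12

M_X(t) = e^(3*e^(t) - 3)
M^(2)(t) = (9*e^(2*t)*e^(3*e^(t)) + 3*e^(t)*e^(3*e^(t)))*e^(-3)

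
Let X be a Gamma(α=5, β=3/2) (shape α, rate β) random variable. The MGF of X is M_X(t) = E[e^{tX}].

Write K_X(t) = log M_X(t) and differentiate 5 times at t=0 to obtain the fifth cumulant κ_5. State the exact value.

κ_5 = D^5[K](0) = 1280/81

M_X(t) = 243/(32*(3/2 - t)^5)
K_X(t) = log M_X(t) = -5*log(3/2 - t) - 5*log(2) + 5*log(3)
D^5[K](t) = -3840/(32*t^5 - 240*t^4 + 720*t^3 - 1080*t^2 + 810*t - 243)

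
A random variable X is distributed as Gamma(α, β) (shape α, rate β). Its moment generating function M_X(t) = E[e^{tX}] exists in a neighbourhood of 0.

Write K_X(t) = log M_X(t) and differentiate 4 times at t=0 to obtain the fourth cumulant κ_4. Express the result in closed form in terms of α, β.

M_X(t) = (β/(β - t))^α
K_X(t) = log M_X(t) = α*(log(β) - log(β - t))
D^4[K](t) = 6*α/(β^4 - 4*β^3*t + 6*β^2*t^2 - 4*β*t^3 + t^4)

κ_4 = D^4[K](0) = 6*α/β^4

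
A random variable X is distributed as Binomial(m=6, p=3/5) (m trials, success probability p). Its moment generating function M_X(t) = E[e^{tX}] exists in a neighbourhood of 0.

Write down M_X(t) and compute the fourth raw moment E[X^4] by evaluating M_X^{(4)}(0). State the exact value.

M_X(t) = (3*e^(t)/5 + 2/5)^6
dM/dt = 4374*e^(6*t)/15625 + 2916*e^(5*t)/3125 + 3888*e^(4*t)/3125 + 2592*e^(3*t)/3125 + 864*e^(2*t)/3125 + 576*e^(t)/15625
d^2M/dt^2 = 26244*e^(6*t)/15625 + 2916*e^(5*t)/625 + 15552*e^(4*t)/3125 + 7776*e^(3*t)/3125 + 1728*e^(2*t)/3125 + 576*e^(t)/15625
d^3M/dt^3 = 157464*e^(6*t)/15625 + 2916*e^(5*t)/125 + 62208*e^(4*t)/3125 + 23328*e^(3*t)/3125 + 3456*e^(2*t)/3125 + 576*e^(t)/15625
d^4M/dt^4 = 944784*e^(6*t)/15625 + 2916*e^(5*t)/25 + 248832*e^(4*t)/3125 + 69984*e^(3*t)/3125 + 6912*e^(2*t)/3125 + 576*e^(t)/15625

E[X^4] = d^4M/dt^4 |_{t=0} = 35172/125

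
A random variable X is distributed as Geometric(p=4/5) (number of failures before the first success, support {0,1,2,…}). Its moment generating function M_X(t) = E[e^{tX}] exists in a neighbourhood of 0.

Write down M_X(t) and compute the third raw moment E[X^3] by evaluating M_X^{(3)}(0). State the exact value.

E[X^3] = M^(3)(0) = 23/32

M_X(t) = 4/(5*(1 - e^(t)/5))
M^(3)(t) = (4*e^(3*t) + 80*e^(2*t) + 100*e^(t))/(e^(4*t) - 20*e^(3*t) + 150*e^(2*t) - 500*e^(t) + 625)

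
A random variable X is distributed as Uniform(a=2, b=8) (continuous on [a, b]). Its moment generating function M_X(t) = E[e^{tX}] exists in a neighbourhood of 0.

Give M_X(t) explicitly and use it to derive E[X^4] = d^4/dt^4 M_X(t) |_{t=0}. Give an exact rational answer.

E[X^4] = d^4M/dt^4 |_{t=0} = 5456/5

M_X(t) = (e^(8*t) - e^(2*t))/(6*t)
dM/dt = (8*t*e^(8*t) - 2*t*e^(2*t) - e^(8*t) + e^(2*t))/(6*t^2)
d^2M/dt^2 = (32*t^2*e^(8*t) - 2*t^2*e^(2*t) - 8*t*e^(8*t) + 2*t*e^(2*t) + e^(8*t) - e^(2*t))/(3*t^3)
d^3M/dt^3 = (256*t^3*e^(8*t) - 4*t^3*e^(2*t) - 96*t^2*e^(8*t) + 6*t^2*e^(2*t) + 24*t*e^(8*t) - 6*t*e^(2*t) - 3*e^(8*t) + 3*e^(2*t))/(3*t^4)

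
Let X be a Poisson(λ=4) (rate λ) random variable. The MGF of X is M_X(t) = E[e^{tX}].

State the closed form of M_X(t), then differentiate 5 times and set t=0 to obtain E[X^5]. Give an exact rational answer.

E[X^5] = D^5[M](0) = 5428

M_X(t) = e^(4*e^(t) - 4)
D^5[M](t) = (1024*e^(5*t)*e^(4*e^(t)) + 2560*e^(4*t)*e^(4*e^(t)) + 1600*e^(3*t)*e^(4*e^(t)) + 240*e^(2*t)*e^(4*e^(t)) + 4*e^(t)*e^(4*e^(t)))*e^(-4)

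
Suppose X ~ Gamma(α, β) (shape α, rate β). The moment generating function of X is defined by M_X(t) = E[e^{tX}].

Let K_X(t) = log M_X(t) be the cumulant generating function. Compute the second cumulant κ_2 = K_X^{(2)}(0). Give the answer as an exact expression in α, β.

κ_2 = K′′(0) = α/β^2

M_X(t) = (β/(β - t))^α
K_X(t) = log M_X(t) = α*(log(β) - log(β - t))
K′(t) = -α/(-β + t)
K′′(t) = α/(β^2 - 2*β*t + t^2)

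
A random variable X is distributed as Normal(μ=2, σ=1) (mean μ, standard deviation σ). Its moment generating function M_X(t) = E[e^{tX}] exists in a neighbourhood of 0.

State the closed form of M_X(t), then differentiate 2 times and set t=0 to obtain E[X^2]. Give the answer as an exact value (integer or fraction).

M_X(t) = e^(t^2/2 + 2*t)
M′(t) = t*e^(2*t)*e^(t^2/2) + 2*e^(2*t)*e^(t^2/2)
M′′(t) = t^2*e^(2*t)*e^(t^2/2) + 4*t*e^(2*t)*e^(t^2/2) + 5*e^(2*t)*e^(t^2/2)

E[X^2] = M′′(0) = 5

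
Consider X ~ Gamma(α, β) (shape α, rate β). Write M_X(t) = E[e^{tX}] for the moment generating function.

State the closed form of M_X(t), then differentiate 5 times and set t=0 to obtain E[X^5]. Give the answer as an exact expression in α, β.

E[X^5] = M′′′′′(0) = α*(α^4 + 10*α^3 + 35*α^2 + 50*α + 24)/β^5

M_X(t) = (β/(β - t))^α
M′(t) = -α*β^α*(1/(β - t))^α/(-β + t)
M′′(t) = (α^2*β^α*(1/(β - t))^α + α*β^α*(1/(β - t))^α)/(β^2 - 2*β*t + t^2)
M′′′(t) = (-α^3*β^α*(1/(β - t))^α - 3*α^2*β^α*(1/(β - t))^α - 2*α*β^α*(1/(β - t))^α)/(-β^3 + 3*β^2*t - 3*β*t^2 + t^3)
M′′′′(t) = (α^4*β^α*(1/(β - t))^α + 6*α^3*β^α*(1/(β - t))^α + 11*α^2*β^α*(1/(β - t))^α + 6*α*β^α*(1/(β - t))^α)/(β^4 - 4*β^3*t + 6*β^2*t^2 - 4*β*t^3 + t^4)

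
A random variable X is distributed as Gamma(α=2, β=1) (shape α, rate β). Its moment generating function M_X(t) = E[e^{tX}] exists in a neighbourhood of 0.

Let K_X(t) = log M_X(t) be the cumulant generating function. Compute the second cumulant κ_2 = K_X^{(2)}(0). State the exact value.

κ_2 = D^2[K](0) = 2

M_X(t) = (1 - t)^(-2)
K_X(t) = log M_X(t) = -2*log(1 - t)
D^2[K](t) = 2/(t^2 - 2*t + 1)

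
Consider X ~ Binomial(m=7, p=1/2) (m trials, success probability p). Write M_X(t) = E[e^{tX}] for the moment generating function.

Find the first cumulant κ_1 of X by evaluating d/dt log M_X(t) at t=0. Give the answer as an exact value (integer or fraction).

κ_1 = D[K](0) = 7/2

M_X(t) = (e^(t)/2 + 1/2)^7
K_X(t) = log M_X(t) = 7*log(e^(t)/2 + 1/2)
D[K](t) = 7*e^(t)/(e^(t) + 1)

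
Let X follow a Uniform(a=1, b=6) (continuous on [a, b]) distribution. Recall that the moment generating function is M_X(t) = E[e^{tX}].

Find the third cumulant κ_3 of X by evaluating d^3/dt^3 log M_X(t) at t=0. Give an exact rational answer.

κ_3 = K′′′(0) = 0

M_X(t) = (e^(6*t) - e^(t))/(5*t)
K_X(t) = log M_X(t) = -log(t) + log(e^(6*t) - e^(t)) - log(5)
K′(t) = (6*t*e^(5*t) - t - e^(5*t) + 1)/(t*e^(5*t) - t)
K′′(t) = (-25*t^2*e^(5*t) + e^(10*t) - 2*e^(5*t) + 1)/(t^2*e^(10*t) - 2*t^2*e^(5*t) + t^2)
K′′′(t) = (125*t^3*e^(10*t) + 125*t^3*e^(5*t) - 2*e^(15*t) + 6*e^(10*t) - 6*e^(5*t) + 2)/(t^3*e^(15*t) - 3*t^3*e^(10*t) + 3*t^3*e^(5*t) - t^3)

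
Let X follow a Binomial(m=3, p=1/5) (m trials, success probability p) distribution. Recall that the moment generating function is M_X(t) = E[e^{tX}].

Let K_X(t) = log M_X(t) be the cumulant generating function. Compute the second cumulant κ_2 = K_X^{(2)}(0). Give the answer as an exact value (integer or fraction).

M_X(t) = (e^(t)/5 + 4/5)^3
K_X(t) = log M_X(t) = 3*log(e^(t)/5 + 4/5)
dK/dt = 3*e^(t)/(e^(t) + 4)
d^2K/dt^2 = 12*e^(t)/(e^(2*t) + 8*e^(t) + 16)

κ_2 = d^2K/dt^2 |_{t=0} = 12/25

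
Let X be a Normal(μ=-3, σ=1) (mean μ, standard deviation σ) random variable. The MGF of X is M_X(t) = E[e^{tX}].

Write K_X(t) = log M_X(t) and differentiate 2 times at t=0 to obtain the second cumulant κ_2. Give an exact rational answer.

M_X(t) = e^(t^2/2 - 3*t)
K_X(t) = log M_X(t) = t^2/2 - 3*t
D^2[K](t) = 1

κ_2 = D^2[K](0) = 1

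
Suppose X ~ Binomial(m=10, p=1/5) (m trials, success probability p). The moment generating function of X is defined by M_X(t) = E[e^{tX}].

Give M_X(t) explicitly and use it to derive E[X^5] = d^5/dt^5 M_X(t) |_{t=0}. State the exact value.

M_X(t) = (e^(t)/5 + 4/5)^10

E[X^5] = M^(5)(0) = 181448/625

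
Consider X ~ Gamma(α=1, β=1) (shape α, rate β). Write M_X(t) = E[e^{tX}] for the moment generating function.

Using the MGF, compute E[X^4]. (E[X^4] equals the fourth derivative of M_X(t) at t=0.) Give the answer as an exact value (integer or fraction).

E[X^4] = D^4[M](0) = 24

M_X(t) = 1/(1 - t)
D^4[M](t) = -24/(t^5 - 5*t^4 + 10*t^3 - 10*t^2 + 5*t - 1)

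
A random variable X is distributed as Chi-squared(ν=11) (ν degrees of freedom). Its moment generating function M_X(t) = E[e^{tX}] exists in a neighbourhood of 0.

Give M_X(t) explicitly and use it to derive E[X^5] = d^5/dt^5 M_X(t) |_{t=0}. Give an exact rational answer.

M_X(t) = (1 - 2*t)^(-11/2)

E[X^5] = D^5[M](0) = 692835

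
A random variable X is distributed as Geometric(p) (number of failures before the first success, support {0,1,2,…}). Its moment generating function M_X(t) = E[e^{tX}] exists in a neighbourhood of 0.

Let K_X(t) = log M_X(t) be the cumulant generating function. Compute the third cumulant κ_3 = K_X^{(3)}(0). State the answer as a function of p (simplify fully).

M_X(t) = p/(-(1 - p)*e^(t) + 1)
K_X(t) = log M_X(t) = log(p) - log(-(1 - p)*e^(t) + 1)

κ_3 = D^3[K](0) = (p^2 - 3*p + 2)/p^3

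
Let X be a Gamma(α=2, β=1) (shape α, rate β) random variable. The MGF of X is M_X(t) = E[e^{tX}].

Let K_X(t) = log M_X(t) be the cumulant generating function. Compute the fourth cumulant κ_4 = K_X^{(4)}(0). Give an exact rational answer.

M_X(t) = (1 - t)^(-2)
K_X(t) = log M_X(t) = -2*log(1 - t)
dK/dt = -2/(t - 1)
d^2K/dt^2 = 2/(t^2 - 2*t + 1)
d^3K/dt^3 = -4/(t^3 - 3*t^2 + 3*t - 1)
d^4K/dt^4 = 12/(t^4 - 4*t^3 + 6*t^2 - 4*t + 1)

κ_4 = d^4K/dt^4 |_{t=0} = 12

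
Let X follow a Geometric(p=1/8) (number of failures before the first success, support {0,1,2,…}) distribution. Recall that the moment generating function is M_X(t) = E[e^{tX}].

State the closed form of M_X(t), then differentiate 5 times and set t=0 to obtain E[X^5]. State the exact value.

E[X^5] = M′′′′′(0) = 2646007

M_X(t) = 1/(8*(1 - 7*e^(t)/8))
M′(t) = 7*e^(t)/(49*e^(2*t) - 112*e^(t) + 64)
M′′(t) = (-49*e^(2*t) - 56*e^(t))/(343*e^(3*t) - 1176*e^(2*t) + 1344*e^(t) - 512)
M′′′(t) = (343*e^(3*t) + 1568*e^(2*t) + 448*e^(t))/(2401*e^(4*t) - 10976*e^(3*t) + 18816*e^(2*t) - 14336*e^(t) + 4096)
M′′′′(t) = (-2401*e^(4*t) - 30184*e^(3*t) - 34496*e^(2*t) - 3584*e^(t))/(16807*e^(5*t) - 96040*e^(4*t) + 219520*e^(3*t) - 250880*e^(2*t) + 143360*e^(t) - 32768)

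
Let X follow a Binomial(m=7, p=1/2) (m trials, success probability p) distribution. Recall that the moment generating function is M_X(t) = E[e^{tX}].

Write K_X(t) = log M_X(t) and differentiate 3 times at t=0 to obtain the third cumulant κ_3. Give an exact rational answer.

M_X(t) = (e^(t)/2 + 1/2)^7
K_X(t) = log M_X(t) = 7*log(e^(t)/2 + 1/2)
K^(3)(t) = (-7*e^(2*t) + 7*e^(t))/(e^(3*t) + 3*e^(2*t) + 3*e^(t) + 1)

κ_3 = K^(3)(0) = 0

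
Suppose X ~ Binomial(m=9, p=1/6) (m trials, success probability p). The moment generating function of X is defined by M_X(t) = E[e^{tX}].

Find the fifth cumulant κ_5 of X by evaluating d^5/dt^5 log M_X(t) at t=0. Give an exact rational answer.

κ_5 = K^(5)(0) = -5/9

M_X(t) = (e^(t)/6 + 5/6)^9
K_X(t) = log M_X(t) = 9*log(e^(t)/6 + 5/6)
K^(5)(t) = (-45*e^(4*t) + 2475*e^(3*t) - 12375*e^(2*t) + 5625*e^(t))/(e^(5*t) + 25*e^(4*t) + 250*e^(3*t) + 1250*e^(2*t) + 3125*e^(t) + 3125)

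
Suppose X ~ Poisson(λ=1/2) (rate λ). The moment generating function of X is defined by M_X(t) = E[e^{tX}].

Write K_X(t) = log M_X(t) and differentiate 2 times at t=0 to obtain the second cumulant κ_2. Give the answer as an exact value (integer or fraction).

κ_2 = d^2K/dt^2 |_{t=0} = 1/2

M_X(t) = e^(e^(t)/2 - 1/2)
K_X(t) = log M_X(t) = e^(t)/2 - 1/2
dK/dt = e^(t)/2
d^2K/dt^2 = e^(t)/2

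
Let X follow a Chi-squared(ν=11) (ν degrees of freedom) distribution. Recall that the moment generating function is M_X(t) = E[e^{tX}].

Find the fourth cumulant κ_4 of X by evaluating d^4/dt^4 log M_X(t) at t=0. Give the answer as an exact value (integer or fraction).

κ_4 = d^4K/dt^4 |_{t=0} = 528

M_X(t) = (1 - 2*t)^(-11/2)
K_X(t) = log M_X(t) = -11*log(1 - 2*t)/2
dK/dt = -11/(2*t - 1)
d^2K/dt^2 = 22/(4*t^2 - 4*t + 1)
d^3K/dt^3 = -88/(8*t^3 - 12*t^2 + 6*t - 1)
d^4K/dt^4 = 528/(16*t^4 - 32*t^3 + 24*t^2 - 8*t + 1)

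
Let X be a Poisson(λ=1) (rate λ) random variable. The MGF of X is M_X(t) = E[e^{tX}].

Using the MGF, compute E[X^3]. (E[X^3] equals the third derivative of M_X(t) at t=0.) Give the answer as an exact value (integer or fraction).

E[X^3] = M^(3)(0) = 5

M_X(t) = e^(e^(t) - 1)
M^(3)(t) = (e^(3*t)*e^(e^(t)) + 3*e^(2*t)*e^(e^(t)) + e^(t)*e^(e^(t)))*e^(-1)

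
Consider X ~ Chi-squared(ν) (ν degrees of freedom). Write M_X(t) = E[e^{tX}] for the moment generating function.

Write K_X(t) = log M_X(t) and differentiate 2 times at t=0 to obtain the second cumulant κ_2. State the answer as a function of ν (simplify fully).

κ_2 = D^2[K](0) = 2*ν

M_X(t) = (1 - 2*t)^(-ν/2)
K_X(t) = log M_X(t) = -ν*log(1 - 2*t)/2
D^2[K](t) = 2*ν/(4*t^2 - 4*t + 1)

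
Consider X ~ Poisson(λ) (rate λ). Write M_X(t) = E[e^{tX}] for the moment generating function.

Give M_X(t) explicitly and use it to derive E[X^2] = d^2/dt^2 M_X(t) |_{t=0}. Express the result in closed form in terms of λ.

M_X(t) = e^(λ*(e^(t) - 1))
D^2[M](t) = (λ^2*e^(2*t)*e^(λ*e^(t)) + λ*e^(t)*e^(λ*e^(t)))*e^(-λ)

E[X^2] = D^2[M](0) = λ*(λ + 1)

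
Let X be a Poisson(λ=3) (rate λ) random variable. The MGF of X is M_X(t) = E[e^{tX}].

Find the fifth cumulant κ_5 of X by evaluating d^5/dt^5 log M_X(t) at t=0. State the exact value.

M_X(t) = e^(3*e^(t) - 3)
K_X(t) = log M_X(t) = 3*e^(t) - 3
K^(5)(t) = 3*e^(t)

κ_5 = K^(5)(0) = 3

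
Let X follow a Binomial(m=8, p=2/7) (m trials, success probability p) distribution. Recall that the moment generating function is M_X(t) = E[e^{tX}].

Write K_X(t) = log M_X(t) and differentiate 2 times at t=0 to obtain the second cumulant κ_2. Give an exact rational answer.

M_X(t) = (2*e^(t)/7 + 5/7)^8
K_X(t) = log M_X(t) = 8*log(2*e^(t)/7 + 5/7)
D^2[K](t) = 80*e^(t)/(4*e^(2*t) + 20*e^(t) + 25)

κ_2 = D^2[K](0) = 80/49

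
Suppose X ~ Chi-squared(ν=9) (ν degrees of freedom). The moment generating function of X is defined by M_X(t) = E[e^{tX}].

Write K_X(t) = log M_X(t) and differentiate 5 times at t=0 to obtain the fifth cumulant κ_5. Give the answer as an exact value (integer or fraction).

M_X(t) = (1 - 2*t)^(-9/2)
K_X(t) = log M_X(t) = -9*log(1 - 2*t)/2
dK/dt = -9/(2*t - 1)
d^2K/dt^2 = 18/(4*t^2 - 4*t + 1)
d^3K/dt^3 = -72/(8*t^3 - 12*t^2 + 6*t - 1)
d^4K/dt^4 = 432/(16*t^4 - 32*t^3 + 24*t^2 - 8*t + 1)
d^5K/dt^5 = -3456/(32*t^5 - 80*t^4 + 80*t^3 - 40*t^2 + 10*t - 1)

κ_5 = d^5K/dt^5 |_{t=0} = 3456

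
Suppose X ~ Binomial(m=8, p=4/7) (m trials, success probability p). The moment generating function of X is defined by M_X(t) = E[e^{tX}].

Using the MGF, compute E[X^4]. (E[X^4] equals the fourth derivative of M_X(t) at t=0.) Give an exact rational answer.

M_X(t) = (4*e^(t)/7 + 3/7)^8

E[X^4] = d^4M/dt^4 |_{t=0} = 235936/343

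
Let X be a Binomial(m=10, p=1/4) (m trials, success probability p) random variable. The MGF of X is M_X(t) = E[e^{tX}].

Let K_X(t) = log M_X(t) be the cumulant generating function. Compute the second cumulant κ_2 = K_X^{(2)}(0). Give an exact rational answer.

M_X(t) = (e^(t)/4 + 3/4)^10
K_X(t) = log M_X(t) = 10*log(e^(t)/4 + 3/4)
dK/dt = 10*e^(t)/(e^(t) + 3)
d^2K/dt^2 = 30*e^(t)/(e^(2*t) + 6*e^(t) + 9)

κ_2 = d^2K/dt^2 |_{t=0} = 15/8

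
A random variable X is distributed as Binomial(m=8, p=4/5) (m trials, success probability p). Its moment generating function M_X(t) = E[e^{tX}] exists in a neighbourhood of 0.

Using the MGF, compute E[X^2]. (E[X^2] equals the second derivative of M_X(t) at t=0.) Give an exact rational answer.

E[X^2] = M^(2)(0) = 1056/25

M_X(t) = (4*e^(t)/5 + 1/5)^8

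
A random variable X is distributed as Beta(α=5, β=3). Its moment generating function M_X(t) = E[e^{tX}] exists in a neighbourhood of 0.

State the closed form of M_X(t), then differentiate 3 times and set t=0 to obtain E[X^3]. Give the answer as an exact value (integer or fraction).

M_X(t) = ₁F₁(5; 8; t)
D^3[M](t) = 7*₁F₁(8; 11; t)/24

E[X^3] = D^3[M](0) = 7/24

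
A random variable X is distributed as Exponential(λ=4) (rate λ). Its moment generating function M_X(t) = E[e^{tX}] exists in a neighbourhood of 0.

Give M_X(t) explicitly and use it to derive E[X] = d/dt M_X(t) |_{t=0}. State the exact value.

E[X] = dM/dt |_{t=0} = 1/4

M_X(t) = 4/(4 - t)
dM/dt = 4/(t^2 - 8*t + 16)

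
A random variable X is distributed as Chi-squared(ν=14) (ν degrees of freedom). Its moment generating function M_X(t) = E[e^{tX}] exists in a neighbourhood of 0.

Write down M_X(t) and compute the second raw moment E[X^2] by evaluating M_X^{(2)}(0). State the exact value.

M_X(t) = (1 - 2*t)^(-7)
D^2[M](t) = -224/(512*t^9 - 2304*t^8 + 4608*t^7 - 5376*t^6 + 4032*t^5 - 2016*t^4 + 672*t^3 - 144*t^2 + 18*t - 1)

E[X^2] = D^2[M](0) = 224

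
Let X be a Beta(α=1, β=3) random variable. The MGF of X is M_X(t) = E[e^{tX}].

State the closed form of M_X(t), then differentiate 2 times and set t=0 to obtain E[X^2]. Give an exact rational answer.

M_X(t) = ₁F₁(1; 4; t)
dM/dt = ₁F₁(2; 5; t)/4
d^2M/dt^2 = ₁F₁(3; 6; t)/10

E[X^2] = d^2M/dt^2 |_{t=0} = 1/10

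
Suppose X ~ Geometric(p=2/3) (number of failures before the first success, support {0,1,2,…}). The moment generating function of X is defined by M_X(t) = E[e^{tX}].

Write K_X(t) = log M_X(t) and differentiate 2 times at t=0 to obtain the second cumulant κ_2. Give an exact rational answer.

κ_2 = K′′(0) = 3/4

M_X(t) = 2/(3*(1 - e^(t)/3))
K_X(t) = log M_X(t) = -log(1 - e^(t)/3) - log(3) + log(2)
K′(t) = -e^(t)/(e^(t) - 3)
K′′(t) = 3*e^(t)/(e^(2*t) - 6*e^(t) + 9)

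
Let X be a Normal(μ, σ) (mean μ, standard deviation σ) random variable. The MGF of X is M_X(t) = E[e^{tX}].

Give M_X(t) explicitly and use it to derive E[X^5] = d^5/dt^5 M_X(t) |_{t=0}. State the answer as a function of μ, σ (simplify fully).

M_X(t) = e^(μ*t + σ^2*t^2/2)

E[X^5] = D^5[M](0) = μ*(μ^4 + 10*μ^2*σ^2 + 15*σ^4)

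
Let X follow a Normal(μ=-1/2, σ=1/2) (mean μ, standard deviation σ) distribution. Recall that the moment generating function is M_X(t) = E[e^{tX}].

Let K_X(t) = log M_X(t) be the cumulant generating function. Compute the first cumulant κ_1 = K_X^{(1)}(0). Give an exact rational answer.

M_X(t) = e^(t^2/8 - t/2)
K_X(t) = log M_X(t) = t^2/8 - t/2
dK/dt = t/4 - 1/2

κ_1 = dK/dt |_{t=0} = -1/2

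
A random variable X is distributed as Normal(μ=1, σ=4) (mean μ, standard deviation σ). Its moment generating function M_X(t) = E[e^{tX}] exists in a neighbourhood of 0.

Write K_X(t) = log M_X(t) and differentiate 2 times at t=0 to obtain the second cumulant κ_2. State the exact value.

M_X(t) = e^(8*t^2 + t)
K_X(t) = log M_X(t) = 8*t^2 + t
dK/dt = 16*t + 1
d^2K/dt^2 = 16

κ_2 = d^2K/dt^2 |_{t=0} = 16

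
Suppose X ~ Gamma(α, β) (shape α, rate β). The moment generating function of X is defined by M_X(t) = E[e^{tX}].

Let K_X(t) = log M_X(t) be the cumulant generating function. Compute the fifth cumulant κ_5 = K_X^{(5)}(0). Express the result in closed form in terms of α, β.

M_X(t) = (β/(β - t))^α
K_X(t) = log M_X(t) = α*(log(β) - log(β - t))
D^5[K](t) = -24*α/(-β^5 + 5*β^4*t - 10*β^3*t^2 + 10*β^2*t^3 - 5*β*t^4 + t^5)

κ_5 = D^5[K](0) = 24*α/β^5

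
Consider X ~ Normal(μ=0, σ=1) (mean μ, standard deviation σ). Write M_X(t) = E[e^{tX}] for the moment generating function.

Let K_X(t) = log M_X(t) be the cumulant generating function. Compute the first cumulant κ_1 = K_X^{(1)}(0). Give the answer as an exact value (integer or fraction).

κ_1 = D[K](0) = 0

M_X(t) = e^(t^2/2)
K_X(t) = log M_X(t) = t^2/2
D[K](t) = t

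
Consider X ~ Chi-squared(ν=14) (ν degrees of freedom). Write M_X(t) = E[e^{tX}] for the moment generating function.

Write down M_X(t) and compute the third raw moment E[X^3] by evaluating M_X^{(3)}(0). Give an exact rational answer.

E[X^3] = M′′′(0) = 4032

M_X(t) = (1 - 2*t)^(-7)
M′(t) = 14/(256*t^8 - 1024*t^7 + 1792*t^6 - 1792*t^5 + 1120*t^4 - 448*t^3 + 112*t^2 - 16*t + 1)
M′′(t) = -224/(512*t^9 - 2304*t^8 + 4608*t^7 - 5376*t^6 + 4032*t^5 - 2016*t^4 + 672*t^3 - 144*t^2 + 18*t - 1)
M′′′(t) = 4032/(1024*t^10 - 5120*t^9 + 11520*t^8 - 15360*t^7 + 13440*t^6 - 8064*t^5 + 3360*t^4 - 960*t^3 + 180*t^2 - 20*t + 1)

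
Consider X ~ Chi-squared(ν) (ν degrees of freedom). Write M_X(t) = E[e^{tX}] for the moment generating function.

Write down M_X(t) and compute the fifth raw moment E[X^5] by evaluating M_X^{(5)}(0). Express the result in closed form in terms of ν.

M_X(t) = (1 - 2*t)^(-ν/2)

E[X^5] = D^5[M](0) = ν*(ν^4 + 20*ν^3 + 140*ν^2 + 400*ν + 384)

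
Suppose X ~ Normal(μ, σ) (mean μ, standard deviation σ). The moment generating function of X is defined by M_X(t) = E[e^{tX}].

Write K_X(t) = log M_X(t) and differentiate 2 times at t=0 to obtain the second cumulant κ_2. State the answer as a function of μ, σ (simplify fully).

κ_2 = d^2K/dt^2 |_{t=0} = σ^2

M_X(t) = e^(μ*t + σ^2*t^2/2)
K_X(t) = log M_X(t) = μ*t + σ^2*t^2/2
dK/dt = μ + σ^2*t
d^2K/dt^2 = σ^2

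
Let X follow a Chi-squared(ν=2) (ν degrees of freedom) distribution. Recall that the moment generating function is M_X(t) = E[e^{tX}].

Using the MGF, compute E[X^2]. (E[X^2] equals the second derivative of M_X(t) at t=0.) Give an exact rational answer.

E[X^2] = M′′(0) = 8

M_X(t) = 1/(1 - 2*t)
M′(t) = 2/(4*t^2 - 4*t + 1)
M′′(t) = -8/(8*t^3 - 12*t^2 + 6*t - 1)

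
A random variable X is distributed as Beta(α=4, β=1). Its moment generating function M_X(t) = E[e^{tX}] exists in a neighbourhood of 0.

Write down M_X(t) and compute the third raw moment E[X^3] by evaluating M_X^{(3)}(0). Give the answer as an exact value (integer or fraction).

E[X^3] = M′′′(0) = 4/7

M_X(t) = ₁F₁(4; 5; t)
M′(t) = 4*₁F₁(5; 6; t)/5
M′′(t) = 2*₁F₁(6; 7; t)/3
M′′′(t) = 4*₁F₁(7; 8; t)/7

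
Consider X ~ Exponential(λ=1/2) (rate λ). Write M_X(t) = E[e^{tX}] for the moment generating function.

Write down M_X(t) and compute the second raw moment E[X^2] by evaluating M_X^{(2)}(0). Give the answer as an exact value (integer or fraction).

E[X^2] = d^2M/dt^2 |_{t=0} = 8

M_X(t) = 1/(2*(1/2 - t))
dM/dt = 2/(4*t^2 - 4*t + 1)
d^2M/dt^2 = -8/(8*t^3 - 12*t^2 + 6*t - 1)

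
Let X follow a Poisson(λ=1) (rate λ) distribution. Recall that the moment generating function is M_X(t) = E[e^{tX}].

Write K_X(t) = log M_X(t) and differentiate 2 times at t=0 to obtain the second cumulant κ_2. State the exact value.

κ_2 = D^2[K](0) = 1

M_X(t) = e^(e^(t) - 1)
K_X(t) = log M_X(t) = e^(t) - 1
D^2[K](t) = e^(t)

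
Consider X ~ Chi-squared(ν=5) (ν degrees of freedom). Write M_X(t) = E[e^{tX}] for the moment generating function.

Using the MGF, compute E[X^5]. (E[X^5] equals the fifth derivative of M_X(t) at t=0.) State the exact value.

M_X(t) = (1 - 2*t)^(-5/2)

E[X^5] = D^5[M](0) = 45045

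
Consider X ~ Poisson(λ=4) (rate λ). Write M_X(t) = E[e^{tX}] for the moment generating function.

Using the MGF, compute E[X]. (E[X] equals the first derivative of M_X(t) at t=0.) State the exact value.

M_X(t) = e^(4*e^(t) - 4)
D[M](t) = 4*e^(-4)*e^(t)*e^(4*e^(t))

E[X] = D[M](0) = 4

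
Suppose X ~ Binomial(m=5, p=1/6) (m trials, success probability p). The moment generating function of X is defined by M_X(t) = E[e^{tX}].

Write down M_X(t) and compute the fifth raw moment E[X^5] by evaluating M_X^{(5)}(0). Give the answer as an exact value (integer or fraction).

E[X^5] = M^(5)(0) = 5525/324

M_X(t) = (e^(t)/6 + 5/6)^5
M^(5)(t) = 3125*e^(5*t)/7776 + 800*e^(4*t)/243 + 125*e^(3*t)/16 + 1250*e^(2*t)/243 + 3125*e^(t)/7776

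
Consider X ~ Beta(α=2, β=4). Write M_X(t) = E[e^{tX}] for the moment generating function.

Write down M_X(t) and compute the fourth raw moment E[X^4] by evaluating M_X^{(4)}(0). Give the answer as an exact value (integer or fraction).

M_X(t) = ₁F₁(2; 6; t)
D^4[M](t) = 5*₁F₁(6; 10; t)/126

E[X^4] = D^4[M](0) = 5/126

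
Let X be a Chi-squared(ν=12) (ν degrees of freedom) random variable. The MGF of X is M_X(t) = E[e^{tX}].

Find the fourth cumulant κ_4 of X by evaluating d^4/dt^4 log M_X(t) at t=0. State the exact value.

M_X(t) = (1 - 2*t)^(-6)
K_X(t) = log M_X(t) = -6*log(1 - 2*t)
K′(t) = -12/(2*t - 1)
K′′(t) = 24/(4*t^2 - 4*t + 1)
K′′′(t) = -96/(8*t^3 - 12*t^2 + 6*t - 1)
K′′′′(t) = 576/(16*t^4 - 32*t^3 + 24*t^2 - 8*t + 1)

κ_4 = K′′′′(0) = 576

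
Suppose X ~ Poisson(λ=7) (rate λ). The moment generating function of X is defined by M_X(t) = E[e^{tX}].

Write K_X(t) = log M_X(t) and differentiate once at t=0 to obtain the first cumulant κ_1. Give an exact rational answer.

κ_1 = K^(1)(0) = 7

M_X(t) = e^(7*e^(t) - 7)
K_X(t) = log M_X(t) = 7*e^(t) - 7
K^(1)(t) = 7*e^(t)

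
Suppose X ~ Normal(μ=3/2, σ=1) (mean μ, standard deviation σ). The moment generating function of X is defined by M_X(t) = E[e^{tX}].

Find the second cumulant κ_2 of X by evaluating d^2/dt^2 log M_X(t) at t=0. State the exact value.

M_X(t) = e^(t^2/2 + 3*t/2)
K_X(t) = log M_X(t) = t^2/2 + 3*t/2
K′(t) = t + 3/2
K′′(t) = 1

κ_2 = K′′(0) = 1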